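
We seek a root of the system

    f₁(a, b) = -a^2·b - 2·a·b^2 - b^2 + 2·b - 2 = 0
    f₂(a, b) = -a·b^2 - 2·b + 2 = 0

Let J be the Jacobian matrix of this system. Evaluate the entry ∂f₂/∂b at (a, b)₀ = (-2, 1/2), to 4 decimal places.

∂f₂/∂b = -2·a·b - 2.
At (-2, 1/2) this is 0.0000.

0.0000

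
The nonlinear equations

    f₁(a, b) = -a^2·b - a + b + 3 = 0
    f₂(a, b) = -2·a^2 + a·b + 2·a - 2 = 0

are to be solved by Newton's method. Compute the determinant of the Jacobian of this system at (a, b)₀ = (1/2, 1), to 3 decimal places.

-1.750

J = [[-2·a·b - 1, -a^2 + 1], [-4·a + b + 2, a]].
At the point, J = [[-2.000, 0.750], [1.000, 0.500]].
det J = -1.750.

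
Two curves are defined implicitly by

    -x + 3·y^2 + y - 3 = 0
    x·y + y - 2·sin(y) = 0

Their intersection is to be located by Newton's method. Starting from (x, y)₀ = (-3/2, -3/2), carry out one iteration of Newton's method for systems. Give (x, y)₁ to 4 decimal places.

(0.2216, -1.2464)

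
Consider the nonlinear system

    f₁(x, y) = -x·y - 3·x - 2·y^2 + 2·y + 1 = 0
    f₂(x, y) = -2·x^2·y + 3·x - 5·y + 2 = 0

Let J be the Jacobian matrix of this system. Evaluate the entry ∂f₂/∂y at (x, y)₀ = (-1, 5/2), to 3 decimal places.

-7.000

∂f₂/∂y = -2·x^2 - 5.
At (-1, 5/2) this is -7.000.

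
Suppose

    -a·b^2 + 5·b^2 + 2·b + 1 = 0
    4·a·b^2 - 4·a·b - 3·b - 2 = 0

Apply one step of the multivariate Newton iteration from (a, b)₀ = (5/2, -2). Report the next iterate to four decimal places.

(2.1510, -0.9505)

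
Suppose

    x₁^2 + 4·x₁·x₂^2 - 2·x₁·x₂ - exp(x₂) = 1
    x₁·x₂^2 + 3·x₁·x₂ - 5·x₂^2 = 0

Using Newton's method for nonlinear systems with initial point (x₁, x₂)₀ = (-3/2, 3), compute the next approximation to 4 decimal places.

At (-3/2, 3): F = (-63.835537, -72.0000).
Jacobian J = [[2·x₁ + 4·x₂^2 - 2·x₂, 8·x₁·x₂ - 2·x₁ - exp(x₂)], [x₂^2 + 3·x₂, 2·x₁·x₂ + 3·x₁ - 10·x₂]].
At the point, J = [[27.0000, -53.085537], [18.0000, -43.5000]] (det J = -218.960335).
Solving J·Δ = −F gives Δ = (-4.7740, -3.6306).
Then the next iterate is (x₁, x₂)₁ = (-6.2740, -0.6306).

(-6.2740, -0.6306)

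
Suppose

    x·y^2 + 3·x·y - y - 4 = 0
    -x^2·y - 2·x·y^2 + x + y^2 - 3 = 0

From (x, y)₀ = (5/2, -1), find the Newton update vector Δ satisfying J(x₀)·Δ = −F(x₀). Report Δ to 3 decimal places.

At (5/2, -1): F = (-8.000, 1.750).
Jacobian J = [[y^2 + 3·y, 2·x·y + 3·x - 1], [-2·x·y - 2·y^2 + 1, -x^2 - 4·x·y + 2·y]].
At the point, J = [[-2.000, 1.500], [4.000, 1.750]] (det J = -9.500).
Solving J·Δ = −F gives Δ = (-1.750, 3.000).

(-1.750, 3.000)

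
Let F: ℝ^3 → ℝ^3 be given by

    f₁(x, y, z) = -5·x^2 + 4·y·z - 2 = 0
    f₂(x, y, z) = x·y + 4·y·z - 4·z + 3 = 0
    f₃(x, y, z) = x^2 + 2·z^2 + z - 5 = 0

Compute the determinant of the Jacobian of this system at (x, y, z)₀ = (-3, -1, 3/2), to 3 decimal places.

888.000

J = [[-10·x, 4·z, 4·y], [y, x + 4·z, 4·y - 4], [2·x, 0, 4·z + 1]].
At the point, J = [[30.000, 6.000, -4.000], [-1.000, 3.000, -8.000], [-6.000, 0.000, 7.000]].
det J = 888.000.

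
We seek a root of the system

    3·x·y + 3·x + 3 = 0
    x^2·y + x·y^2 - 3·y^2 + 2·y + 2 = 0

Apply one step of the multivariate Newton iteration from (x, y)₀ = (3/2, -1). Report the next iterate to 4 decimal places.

(-2.7917, -1.6667)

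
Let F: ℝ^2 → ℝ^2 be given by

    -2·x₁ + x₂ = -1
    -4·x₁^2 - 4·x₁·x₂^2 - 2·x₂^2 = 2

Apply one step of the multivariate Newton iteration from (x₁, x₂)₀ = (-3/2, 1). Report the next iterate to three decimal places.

(0.458, -0.083)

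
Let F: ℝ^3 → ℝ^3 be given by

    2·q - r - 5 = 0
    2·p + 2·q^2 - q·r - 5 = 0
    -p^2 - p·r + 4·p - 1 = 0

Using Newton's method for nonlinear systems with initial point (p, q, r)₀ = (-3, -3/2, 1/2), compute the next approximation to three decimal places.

(3.011, -3.351, -11.702)

At (-3, -3/2, 1/2): F = (-8.500, -5.750, -20.500).
Jacobian J = [[0, 2, -1], [2, 4·q - r, -q], [-2·p - r + 4, 0, -p]].
At the point, J = [[0.000, 2.000, -1.000], [2.000, -6.500, 1.500], [9.500, 0.000, 3.000]] (det J = -45.250).
Solving J·Δ = −F gives Δ = (6.011, -1.851, -12.202).
Then the next iterate is (p, q, r)₁ = (3.011, -3.351, -11.702).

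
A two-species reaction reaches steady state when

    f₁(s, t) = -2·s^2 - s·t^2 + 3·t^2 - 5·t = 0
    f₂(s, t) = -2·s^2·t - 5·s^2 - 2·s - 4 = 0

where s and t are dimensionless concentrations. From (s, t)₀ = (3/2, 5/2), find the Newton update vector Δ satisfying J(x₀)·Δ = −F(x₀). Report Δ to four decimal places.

(-0.7997, -0.8686)

At (3/2, 5/2): F = (-7.6250, -29.5000).
Jacobian J = [[-4·s - t^2, -2·s·t + 6·t - 5], [-4·s·t - 10·s - 2, -2·s^2]].
At the point, J = [[-12.2500, 2.5000], [-32.0000, -4.5000]] (det J = 135.1250).
Solving J·Δ = −F gives Δ = (-0.7997, -0.8686).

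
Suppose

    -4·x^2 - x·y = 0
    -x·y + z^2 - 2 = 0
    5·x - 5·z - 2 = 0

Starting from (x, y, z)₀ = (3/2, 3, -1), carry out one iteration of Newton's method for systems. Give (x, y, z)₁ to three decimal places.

At (3/2, 3, -1): F = (-13.500, -5.500, 10.500).
Jacobian J = [[-8·x - y, -x, 0], [-y, -x, 2·z], [5, 0, -5]].
At the point, J = [[-15.000, -1.500, 0.000], [-3.000, -1.500, -2.000], [5.000, 0.000, -5.000]] (det J = -75.000).
Solving J·Δ = −F gives Δ = (-0.380, -5.200, 1.720).
Then the next iterate is (x, y, z)₁ = (1.120, -2.200, 0.720).

(1.120, -2.200, 0.720)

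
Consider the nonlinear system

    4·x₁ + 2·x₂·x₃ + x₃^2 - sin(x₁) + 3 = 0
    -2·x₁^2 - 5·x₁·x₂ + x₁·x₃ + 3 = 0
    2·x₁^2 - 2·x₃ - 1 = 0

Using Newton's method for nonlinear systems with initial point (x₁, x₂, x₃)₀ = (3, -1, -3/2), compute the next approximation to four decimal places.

(1.6997, -0.1235, 0.6982)

At (3, -1, -3/2): F = (20.108880, -4.5000, 20.0000).
Jacobian J = [[-cos(x₁) + 4, 2·x₃, 2·x₂ + 2·x₃], [-4·x₁ - 5·x₂ + x₃, -5·x₁, x₁], [4·x₁, 0, -2]].
At the point, J = [[4.989992, -3.0000, -5.0000], [-8.5000, -15.0000, 3.0000], [12.0000, 0.0000, -2.0000]] (det J = -807.300225).
Solving J·Δ = −F gives Δ = (-1.3003, 0.8765, 2.1982).
Then the next iterate is (x₁, x₂, x₃)₁ = (1.6997, -0.1235, 0.6982).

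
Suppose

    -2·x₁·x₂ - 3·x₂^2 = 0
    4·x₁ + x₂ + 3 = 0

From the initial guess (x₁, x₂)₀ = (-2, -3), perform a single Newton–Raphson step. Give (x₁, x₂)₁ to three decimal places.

At (-2, -3): F = (-39.000, -8.000).
Jacobian J = [[-2·x₂, -2·x₁ - 6·x₂], [4, 1]].
At the point, J = [[6.000, 22.000], [4.000, 1.000]] (det J = -82.000).
Solving J·Δ = −F gives Δ = (1.671, 1.317).
Then the next iterate is (x₁, x₂)₁ = (-0.329, -1.683).

(-0.329, -1.683)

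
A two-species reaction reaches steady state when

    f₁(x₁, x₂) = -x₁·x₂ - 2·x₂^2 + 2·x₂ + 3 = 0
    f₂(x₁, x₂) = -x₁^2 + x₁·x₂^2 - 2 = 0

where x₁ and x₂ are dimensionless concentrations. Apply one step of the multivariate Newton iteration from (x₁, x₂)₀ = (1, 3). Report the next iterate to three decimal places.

(1.102, 1.881)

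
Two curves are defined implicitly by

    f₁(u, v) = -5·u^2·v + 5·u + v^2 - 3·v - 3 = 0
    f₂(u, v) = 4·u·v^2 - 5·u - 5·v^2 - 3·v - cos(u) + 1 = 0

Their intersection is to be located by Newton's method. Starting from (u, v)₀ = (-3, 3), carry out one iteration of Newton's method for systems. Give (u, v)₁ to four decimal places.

(-1.8507, 1.9567)

At (-3, 3): F = (-153.0000, -145.010008).
Jacobian J = [[-10·u·v + 5, -5·u^2 + 2·v - 3], [4·v^2 + sin(u) - 5, 8·u·v - 10·v - 3]].
At the point, J = [[95.0000, -42.0000], [30.858880, -105.0000]] (det J = -8678.927040).
Solving J·Δ = −F gives Δ = (1.1493, -1.0433).
Then the next iterate is (u, v)₁ = (-1.8507, 1.9567).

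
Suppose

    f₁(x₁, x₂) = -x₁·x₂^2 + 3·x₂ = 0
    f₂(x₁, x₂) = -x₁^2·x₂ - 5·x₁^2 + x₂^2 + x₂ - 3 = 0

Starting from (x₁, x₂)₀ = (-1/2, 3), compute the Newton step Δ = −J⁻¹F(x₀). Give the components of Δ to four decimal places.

At (-1/2, 3): F = (13.5000, 7.0000).
Jacobian J = [[-x₂^2, -2·x₁·x₂ + 3], [-2·x₁·x₂ - 10·x₁, -x₁^2 + 2·x₂ + 1]].
At the point, J = [[-9.0000, 6.0000], [8.0000, 6.7500]] (det J = -108.7500).
Solving J·Δ = −F gives Δ = (0.4517, -1.5724).

(0.4517, -1.5724)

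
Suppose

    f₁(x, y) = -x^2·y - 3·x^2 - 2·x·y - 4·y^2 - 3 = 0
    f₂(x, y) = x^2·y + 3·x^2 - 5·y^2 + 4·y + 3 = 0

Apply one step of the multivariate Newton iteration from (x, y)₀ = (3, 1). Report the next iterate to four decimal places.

At (3, 1): F = (-49.0000, 38.0000).
Jacobian J = [[-2·x·y - 6·x - 2·y, -x^2 - 2·x - 8·y], [2·x·y + 6·x, x^2 - 10·y + 4]].
At the point, J = [[-26.0000, -23.0000], [24.0000, 3.0000]] (det J = 474.0000).
Solving J·Δ = −F gives Δ = (-1.5338, -0.3966).
Then the next iterate is (x, y)₁ = (1.4662, 0.6034).

(1.4662, 0.6034)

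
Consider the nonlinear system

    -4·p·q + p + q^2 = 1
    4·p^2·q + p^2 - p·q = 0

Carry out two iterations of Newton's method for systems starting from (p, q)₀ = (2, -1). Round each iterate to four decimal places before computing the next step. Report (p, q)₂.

At (2, -1): F = (10.0000, -10.0000).
Jacobian J = [[-4·q + 1, -4·p + 2·q], [8·p·q + 2·p - q, 4·p^2 - p]].
At the point, J = [[5.0000, -10.0000], [-11.0000, 14.0000]] (det J = -40.0000).
Solving J·Δ = −F gives Δ = (1.0000, 1.5000).
Then the next iterate is (p, q)₁ = (3.0000, 0.5000).
Round to (3.0000, 0.5000) and repeat: F = (-3.7500, 25.5000), J = [[-1.0000, -11.0000], [17.5000, 33.0000]].
Δ = (-0.9828, -0.2516), so (p, q)₂ = (2.0172, 0.2484).

(2.0172, 0.2484)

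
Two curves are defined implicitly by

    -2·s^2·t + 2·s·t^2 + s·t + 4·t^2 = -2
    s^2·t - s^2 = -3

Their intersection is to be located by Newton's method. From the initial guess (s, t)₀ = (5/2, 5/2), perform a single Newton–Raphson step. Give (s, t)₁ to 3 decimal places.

At (5/2, 5/2): F = (33.250, 12.375).
Jacobian J = [[-4·s·t + 2·t^2 + t, -2·s^2 + 4·s·t + s + 8·t], [2·s·t - 2·s, s^2]].
At the point, J = [[-10.000, 35.000], [7.500, 6.250]] (det J = -325.000).
Solving J·Δ = −F gives Δ = (-0.693, -1.148).
Then the next iterate is (s, t)₁ = (1.807, 1.352).

(1.807, 1.352)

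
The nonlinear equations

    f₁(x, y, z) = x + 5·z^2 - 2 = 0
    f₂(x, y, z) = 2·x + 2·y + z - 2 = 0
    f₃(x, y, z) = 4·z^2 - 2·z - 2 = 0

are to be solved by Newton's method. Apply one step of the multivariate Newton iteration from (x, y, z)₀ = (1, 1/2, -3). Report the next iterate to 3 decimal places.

At (1, 1/2, -3): F = (44.000, -2.000, 40.000).
Jacobian J = [[1, 0, 10·z], [2, 2, 1], [0, 0, 8·z - 2]].
At the point, J = [[1.000, 0.000, -30.000], [2.000, 2.000, 1.000], [0.000, 0.000, -26.000]] (det J = -52.000).
Solving J·Δ = −F gives Δ = (2.154, -1.923, 1.538).
Then the next iterate is (x, y, z)₁ = (3.154, -1.423, -1.462).

(3.154, -1.423, -1.462)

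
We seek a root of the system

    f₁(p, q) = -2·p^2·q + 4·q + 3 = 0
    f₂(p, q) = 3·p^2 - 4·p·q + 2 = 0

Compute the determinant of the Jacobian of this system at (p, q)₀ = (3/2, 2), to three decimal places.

J = [[-4·p·q, -2·p^2 + 4], [6·p - 4·q, -4·p]].
At the point, J = [[-12.000, -0.500], [1.000, -6.000]].
det J = 72.500.

72.500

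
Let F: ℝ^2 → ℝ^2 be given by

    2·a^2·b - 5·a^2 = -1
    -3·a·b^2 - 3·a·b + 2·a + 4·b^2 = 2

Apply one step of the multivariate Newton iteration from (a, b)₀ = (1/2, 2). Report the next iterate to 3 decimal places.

At (1/2, 2): F = (0.750, 6.000).
Jacobian J = [[4·a·b - 10·a, 2·a^2], [-3·b^2 - 3·b + 2, -6·a·b - 3·a + 8·b]].
At the point, J = [[-1.000, 0.500], [-16.000, 8.500]] (det J = -0.500).
Solving J·Δ = −F gives Δ = (6.750, 12.000).
Then the next iterate is (a, b)₁ = (7.250, 14.000).

(7.250, 14.000)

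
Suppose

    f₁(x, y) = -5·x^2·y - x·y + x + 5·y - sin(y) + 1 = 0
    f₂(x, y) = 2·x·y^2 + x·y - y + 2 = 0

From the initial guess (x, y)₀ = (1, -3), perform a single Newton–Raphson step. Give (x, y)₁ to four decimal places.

(0.8492, -1.5218)

At (1, -3): F = (5.141120, 20.0000).
Jacobian J = [[-10·x·y - y + 1, -5·x^2 - x - cos(y) + 5], [2·y^2 + y, 4·x·y + x - 1]].
At the point, J = [[34.0000, -0.010008], [15.0000, -12.0000]] (det J = -407.849887).
Solving J·Δ = −F gives Δ = (-0.1508, 1.4782).
Then the next iterate is (x, y)₁ = (0.8492, -1.5218).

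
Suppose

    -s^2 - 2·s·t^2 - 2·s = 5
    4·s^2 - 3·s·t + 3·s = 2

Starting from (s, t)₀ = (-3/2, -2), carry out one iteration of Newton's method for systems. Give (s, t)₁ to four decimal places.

(-2.1389, -0.9815)

At (-3/2, -2): F = (7.7500, -6.5000).
Jacobian J = [[-2·s - 2·t^2 - 2, -4·s·t], [8·s - 3·t + 3, -3·s]].
At the point, J = [[-7.0000, -12.0000], [-3.0000, 4.5000]] (det J = -67.5000).
Solving J·Δ = −F gives Δ = (-0.6389, 1.0185).
Then the next iterate is (s, t)₁ = (-2.1389, -0.9815).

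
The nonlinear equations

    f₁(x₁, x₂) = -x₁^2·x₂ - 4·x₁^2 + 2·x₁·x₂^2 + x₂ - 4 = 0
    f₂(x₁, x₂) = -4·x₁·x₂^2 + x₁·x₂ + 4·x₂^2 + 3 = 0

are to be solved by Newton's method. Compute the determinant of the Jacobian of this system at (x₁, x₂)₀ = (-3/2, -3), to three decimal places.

J = [[-2·x₁·x₂ - 8·x₁ + 2·x₂^2, -x₁^2 + 4·x₁·x₂ + 1], [-4·x₂^2 + x₂, -8·x₁·x₂ + x₁ + 8·x₂]].
At the point, J = [[21.000, 16.750], [-39.000, -61.500]].
det J = -638.250.

-638.250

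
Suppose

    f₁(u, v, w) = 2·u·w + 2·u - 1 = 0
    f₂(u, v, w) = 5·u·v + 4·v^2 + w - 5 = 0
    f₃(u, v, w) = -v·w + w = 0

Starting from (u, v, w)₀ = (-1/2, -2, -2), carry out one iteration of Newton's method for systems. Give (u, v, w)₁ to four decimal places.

(-1.1148, -0.8444, -0.7704)

At (-1/2, -2, -2): F = (0.0000, 14.0000, -6.0000).
Jacobian J = [[2·w + 2, 0, 2·u], [5·v, 5·u + 8·v, 1], [0, -w, -v + 1]].
At the point, J = [[-2.0000, 0.0000, -1.0000], [-10.0000, -18.5000, 1.0000], [0.0000, 2.0000, 3.0000]] (det J = 135.0000).
Solving J·Δ = −F gives Δ = (-0.6148, 1.1556, 1.2296).
Then the next iterate is (u, v, w)₁ = (-1.1148, -0.8444, -0.7704).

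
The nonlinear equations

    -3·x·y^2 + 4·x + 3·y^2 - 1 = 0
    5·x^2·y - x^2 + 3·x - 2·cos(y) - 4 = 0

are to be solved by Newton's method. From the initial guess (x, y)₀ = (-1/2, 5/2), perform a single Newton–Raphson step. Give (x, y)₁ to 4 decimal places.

At (-1/2, 5/2): F = (25.1250, -1.022713).
Jacobian J = [[-3·y^2 + 4, -6·x·y + 6·y], [10·x·y - 2·x + 3, 5·x^2 + 2·sin(y)]].
At the point, J = [[-14.7500, 22.5000], [-8.5000, 2.446944]] (det J = 155.157572).
Solving J·Δ = −F gives Δ = (-0.5445, -1.4736).
Then the next iterate is (x, y)₁ = (-1.0445, 1.0264).

(-1.0445, 1.0264)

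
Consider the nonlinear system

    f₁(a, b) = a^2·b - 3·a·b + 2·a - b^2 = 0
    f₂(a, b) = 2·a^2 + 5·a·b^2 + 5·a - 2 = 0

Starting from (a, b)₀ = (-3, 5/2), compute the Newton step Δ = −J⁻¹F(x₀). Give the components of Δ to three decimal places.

At (-3, 5/2): F = (32.750, -92.750).
Jacobian J = [[2·a·b - 3·b + 2, a^2 - 3·a - 2·b], [4·a + 5·b^2 + 5, 10·a·b]].
At the point, J = [[-20.500, 13.000], [24.250, -75.000]] (det J = 1222.250).
Solving J·Δ = −F gives Δ = (1.023, -0.906).

(1.023, -0.906)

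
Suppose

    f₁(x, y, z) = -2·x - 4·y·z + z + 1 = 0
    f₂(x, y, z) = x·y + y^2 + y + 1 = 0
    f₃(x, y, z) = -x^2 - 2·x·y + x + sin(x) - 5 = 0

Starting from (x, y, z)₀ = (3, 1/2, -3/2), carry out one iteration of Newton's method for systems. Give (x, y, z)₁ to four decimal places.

At (3, 1/2, -3/2): F = (-3.5000, 3.2500, -13.858880).
Jacobian J = [[-2, -4·z, -4·y + 1], [y, x + 2·y + 1, 0], [-2·x - 2·y + cos(x) + 1, -2·x, 0]].
At the point, J = [[-2.0000, 6.0000, -1.0000], [0.5000, 5.0000, 0.0000], [-6.989992, -6.0000, 0.0000]] (det J = -31.949962).
Solving J·Δ = −F gives Δ = (-1.5585, -0.4941, -3.3479).
Then the next iterate is (x, y, z)₁ = (1.4415, 0.0059, -4.8479).

(1.4415, 0.0059, -4.8479)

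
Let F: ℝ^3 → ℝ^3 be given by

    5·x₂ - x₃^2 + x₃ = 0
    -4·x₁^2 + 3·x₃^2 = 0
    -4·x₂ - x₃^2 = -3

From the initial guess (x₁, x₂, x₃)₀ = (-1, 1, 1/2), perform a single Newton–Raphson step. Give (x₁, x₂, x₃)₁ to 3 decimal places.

(-1.700, -0.050, 3.450)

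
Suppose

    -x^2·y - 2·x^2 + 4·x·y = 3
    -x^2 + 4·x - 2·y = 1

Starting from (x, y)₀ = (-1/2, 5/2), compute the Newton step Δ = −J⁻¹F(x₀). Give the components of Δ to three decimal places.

At (-1/2, 5/2): F = (-9.125, -8.250).
Jacobian J = [[-2·x·y - 4·x + 4·y, -x^2 + 4·x], [-2·x + 4, -2]].
At the point, J = [[14.500, -2.250], [5.000, -2.000]] (det J = -17.750).
Solving J·Δ = −F gives Δ = (-0.018, -4.169).

(-0.018, -4.169)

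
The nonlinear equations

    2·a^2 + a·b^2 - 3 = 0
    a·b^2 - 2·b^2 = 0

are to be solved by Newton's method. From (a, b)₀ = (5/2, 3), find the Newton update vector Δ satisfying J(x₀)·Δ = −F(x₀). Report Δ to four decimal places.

At (5/2, 3): F = (32.0000, 4.5000).
Jacobian J = [[4·a + b^2, 2·a·b], [b^2, 2·a·b - 4·b]].
At the point, J = [[19.0000, 15.0000], [9.0000, 3.0000]] (det J = -78.0000).
Solving J·Δ = −F gives Δ = (0.3654, -2.5962).

(0.3654, -2.5962)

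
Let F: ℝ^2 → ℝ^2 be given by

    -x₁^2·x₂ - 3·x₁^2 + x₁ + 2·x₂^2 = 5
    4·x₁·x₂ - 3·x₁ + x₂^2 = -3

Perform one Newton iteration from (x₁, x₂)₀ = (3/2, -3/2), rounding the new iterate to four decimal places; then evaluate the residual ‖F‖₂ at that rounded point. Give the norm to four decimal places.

1.0448

At (3/2, -3/2): F = (-2.3750, -8.2500).
Jacobian J = [[-2·x₁·x₂ - 6·x₁ + 1, -x₁^2 + 4·x₂], [4·x₂ - 3, 4·x₁ + 2·x₂]].
At the point, J = [[-3.5000, -8.2500], [-9.0000, 3.0000]] (det J = -84.7500).
Solving J·Δ = −F gives Δ = (-0.8872, 0.0885).
Then the next iterate is (x₁, x₂)₁ = (0.6128, -1.4115).
Re-evaluating at (0.6128, -1.4115): F = (-0.999055, -0.305937), so ‖F‖₂ = 1.0448.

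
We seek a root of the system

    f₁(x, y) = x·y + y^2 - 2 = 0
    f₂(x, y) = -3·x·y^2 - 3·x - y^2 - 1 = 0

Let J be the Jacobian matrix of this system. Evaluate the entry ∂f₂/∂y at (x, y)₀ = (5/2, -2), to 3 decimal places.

34.000

∂f₂/∂y = -6·x·y - 2·y.
At (5/2, -2) this is 34.000.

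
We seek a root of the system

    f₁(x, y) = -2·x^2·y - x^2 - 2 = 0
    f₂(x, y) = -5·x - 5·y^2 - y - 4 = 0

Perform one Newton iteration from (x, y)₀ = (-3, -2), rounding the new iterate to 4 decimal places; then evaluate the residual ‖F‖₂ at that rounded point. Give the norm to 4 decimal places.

7.0377

At (-3, -2): F = (25.0000, -7.0000).
Jacobian J = [[-4·x·y - 2·x, -2·x^2], [-5, -10·y - 1]].
At the point, J = [[-18.0000, -18.0000], [-5.0000, 19.0000]] (det J = -432.0000).
Solving J·Δ = −F gives Δ = (0.8079, 0.5810).
Then the next iterate is (x, y)₁ = (-2.1921, -1.4190).
Re-evaluating at (-2.1921, -1.4190): F = (6.832146, -1.688305), so ‖F‖₂ = 7.0377.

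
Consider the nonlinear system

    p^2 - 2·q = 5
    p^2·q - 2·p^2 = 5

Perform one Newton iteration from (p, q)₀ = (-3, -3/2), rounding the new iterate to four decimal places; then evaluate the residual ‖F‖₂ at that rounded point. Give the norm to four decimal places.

At (-3, -3/2): F = (7.0000, -36.5000).
Jacobian J = [[2·p, -2], [2·p·q - 4·p, p^2]].
At the point, J = [[-6.0000, -2.0000], [21.0000, 9.0000]] (det J = -12.0000).
Solving J·Δ = −F gives Δ = (-0.8333, 6.0000).
Then the next iterate is (p, q)₁ = (-3.8333, 4.5000).
Re-evaluating at (-3.8333, 4.5000): F = (0.694189, 31.735472), so ‖F‖₂ = 31.7431.

31.7431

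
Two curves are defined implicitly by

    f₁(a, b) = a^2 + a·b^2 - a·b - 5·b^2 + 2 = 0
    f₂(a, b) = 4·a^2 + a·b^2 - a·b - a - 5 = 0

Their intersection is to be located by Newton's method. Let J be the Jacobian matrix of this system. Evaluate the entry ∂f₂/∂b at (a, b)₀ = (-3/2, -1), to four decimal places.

∂f₂/∂b = 2·a·b - a.
At (-3/2, -1) this is 4.5000.

4.5000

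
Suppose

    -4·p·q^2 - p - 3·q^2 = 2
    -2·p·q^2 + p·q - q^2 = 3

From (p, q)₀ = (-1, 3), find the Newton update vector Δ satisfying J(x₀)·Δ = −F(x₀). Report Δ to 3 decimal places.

At (-1, 3): F = (8.000, 3.000).
Jacobian J = [[-4·q^2 - 1, -8·p·q - 6·q], [-2·q^2 + q, -4·p·q + p - 2·q]].
At the point, J = [[-37.000, 6.000], [-15.000, 5.000]] (det J = -95.000).
Solving J·Δ = −F gives Δ = (0.232, 0.095).

(0.232, 0.095)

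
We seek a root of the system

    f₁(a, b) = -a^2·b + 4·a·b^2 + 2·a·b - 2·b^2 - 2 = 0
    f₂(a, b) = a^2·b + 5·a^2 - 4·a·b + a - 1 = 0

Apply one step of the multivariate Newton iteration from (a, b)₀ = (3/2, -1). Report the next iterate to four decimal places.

(0.4695, -1.5383)

At (3/2, -1): F = (1.2500, 15.5000).
Jacobian J = [[-2·a·b + 4·b^2 + 2·b, -a^2 + 8·a·b + 2·a - 4·b], [2·a·b + 10·a - 4·b + 1, a^2 - 4·a]].
At the point, J = [[5.0000, -7.2500], [17.0000, -3.7500]] (det J = 104.5000).
Solving J·Δ = −F gives Δ = (-1.0305, -0.5383).
Then the next iterate is (a, b)₁ = (0.4695, -1.5383).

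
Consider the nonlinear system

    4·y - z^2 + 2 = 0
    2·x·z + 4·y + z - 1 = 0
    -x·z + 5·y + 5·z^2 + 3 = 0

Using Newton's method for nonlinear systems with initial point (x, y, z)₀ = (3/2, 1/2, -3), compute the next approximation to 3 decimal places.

At (3/2, 1/2, -3): F = (-5.000, -11.000, 55.000).
Jacobian J = [[0, 4, -2·z], [2·z, 4, 2·x + 1], [-z, 5, -x + 10·z]].
At the point, J = [[0.000, 4.000, 6.000], [-6.000, 4.000, 4.000], [3.000, 5.000, -31.500]] (det J = -960.000).
Solving J·Δ = −F gives Δ = (-1.485, -0.934, 1.456).
Then the next iterate is (x, y, z)₁ = (0.015, -0.434, -1.544).

(0.015, -0.434, -1.544)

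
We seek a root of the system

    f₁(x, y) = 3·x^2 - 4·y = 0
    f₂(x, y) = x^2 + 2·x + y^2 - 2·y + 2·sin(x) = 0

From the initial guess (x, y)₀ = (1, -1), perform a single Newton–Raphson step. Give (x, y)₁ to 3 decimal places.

At (1, -1): F = (7.000, 7.68294).
Jacobian J = [[6·x, -4], [2·x + 2·cos(x) + 2, 2·y - 2]].
At the point, J = [[6.000, -4.000], [5.08060, -4.000]] (det J = -3.67758).
Solving J·Δ = −F gives Δ = (0.743, 2.864).
Then the next iterate is (x, y)₁ = (1.743, 1.864).

(1.743, 1.864)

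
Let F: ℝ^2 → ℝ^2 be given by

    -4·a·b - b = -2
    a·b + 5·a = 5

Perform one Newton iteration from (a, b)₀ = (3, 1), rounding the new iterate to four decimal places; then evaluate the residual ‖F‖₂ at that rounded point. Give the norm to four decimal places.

At (3, 1): F = (-11.0000, 13.0000).
Jacobian J = [[-4·b, -4·a - 1], [b + 5, a]].
At the point, J = [[-4.0000, -13.0000], [6.0000, 3.0000]] (det J = 66.0000).
Solving J·Δ = −F gives Δ = (-2.0606, -0.2121).
Then the next iterate is (a, b)₁ = (0.9394, 0.7879).
Re-evaluating at (0.9394, 0.7879): F = (-1.748513, 0.437153), so ‖F‖₂ = 1.8023.

1.8023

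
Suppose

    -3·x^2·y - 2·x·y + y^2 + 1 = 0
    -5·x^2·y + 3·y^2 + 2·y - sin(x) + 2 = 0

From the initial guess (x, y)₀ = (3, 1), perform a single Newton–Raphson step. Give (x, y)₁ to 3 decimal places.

(2.778, 0.143)

At (3, 1): F = (-31.000, -38.14112).
Jacobian J = [[-6·x·y - 2·y, -3·x^2 - 2·x + 2·y], [-10·x·y - cos(x), -5·x^2 + 6·y + 2]].
At the point, J = [[-20.000, -31.000], [-29.01001, -37.000]] (det J = -159.31023).
Solving J·Δ = −F gives Δ = (-0.222, -0.857).
Then the next iterate is (x, y)₁ = (2.778, 0.143).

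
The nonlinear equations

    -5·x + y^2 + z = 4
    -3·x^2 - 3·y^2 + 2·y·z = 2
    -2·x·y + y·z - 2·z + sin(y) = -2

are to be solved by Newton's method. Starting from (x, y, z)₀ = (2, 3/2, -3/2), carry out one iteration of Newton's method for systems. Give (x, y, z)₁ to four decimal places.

(0.0878, 1.9173, 0.9370)

At (2, 3/2, -3/2): F = (-13.2500, -25.2500, -2.252505).
Jacobian J = [[-5, 2·y, 1], [-6·x, -6·y + 2·z, 2·y], [-2·y, -2·x + z + cos(y), y - 2]].
At the point, J = [[-5.0000, 3.0000, 1.0000], [-12.0000, -12.0000, 3.0000], [-3.0000, -5.429263, -0.5000]] (det J = -127.287788).
Solving J·Δ = −F gives Δ = (-1.9122, 0.4173, 2.4370).
Then the next iterate is (x, y, z)₁ = (0.0878, 1.9173, 0.9370).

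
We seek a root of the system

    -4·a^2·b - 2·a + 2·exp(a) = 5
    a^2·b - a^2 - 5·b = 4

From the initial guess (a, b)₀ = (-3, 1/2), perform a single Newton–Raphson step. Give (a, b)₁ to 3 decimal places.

At (-3, 1/2): F = (-16.90043, -11.000).
Jacobian J = [[-8·a·b + 2·exp(a) - 2, -4·a^2], [2·a·b - 2·a, a^2 - 5]].
At the point, J = [[10.09957, -36.000], [3.000, 4.000]] (det J = 148.39830).
Solving J·Δ = −F gives Δ = (3.124, 0.407).
Then the next iterate is (a, b)₁ = (0.124, 0.907).

(0.124, 0.907)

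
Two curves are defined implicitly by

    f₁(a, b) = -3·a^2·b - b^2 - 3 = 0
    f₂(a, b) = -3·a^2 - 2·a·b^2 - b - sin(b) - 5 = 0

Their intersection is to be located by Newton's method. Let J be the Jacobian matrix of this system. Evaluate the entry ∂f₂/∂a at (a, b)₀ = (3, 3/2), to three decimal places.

-22.500

∂f₂/∂a = -6·a - 2·b^2.
At (3, 3/2) this is -22.500.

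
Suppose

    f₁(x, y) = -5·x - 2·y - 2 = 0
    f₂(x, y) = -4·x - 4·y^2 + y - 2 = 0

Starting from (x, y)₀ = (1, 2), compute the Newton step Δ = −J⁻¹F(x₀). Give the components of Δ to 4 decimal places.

(-1.8657, -0.8358)

At (1, 2): F = (-11.0000, -20.0000).
Jacobian J = [[-5, -2], [-4, -8·y + 1]].
At the point, J = [[-5.0000, -2.0000], [-4.0000, -15.0000]] (det J = 67.0000).
Solving J·Δ = −F gives Δ = (-1.8657, -0.8358).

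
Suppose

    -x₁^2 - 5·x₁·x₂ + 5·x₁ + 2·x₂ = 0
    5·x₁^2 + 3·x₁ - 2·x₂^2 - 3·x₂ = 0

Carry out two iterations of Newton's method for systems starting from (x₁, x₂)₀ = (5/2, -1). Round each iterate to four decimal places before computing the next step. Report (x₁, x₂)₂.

(0.5539, 0.7620)

At (5/2, -1): F = (16.7500, 39.7500).
Jacobian J = [[-2·x₁ - 5·x₂ + 5, -5·x₁ + 2], [10·x₁ + 3, -4·x₂ - 3]].
At the point, J = [[5.0000, -10.5000], [28.0000, 1.0000]] (det J = 299.0000).
Solving J·Δ = −F gives Δ = (-1.4519, 0.9038).
Then the next iterate is (x₁, x₂)₁ = (1.0481, -0.0962).
Round to (1.0481, -0.0962) and repeat: F = (4.453722, 8.906959), J = [[3.3848, -3.2405], [13.4810, -2.6152]].
Δ = (-0.4942, 0.8582), so (x₁, x₂)₂ = (0.5539, 0.7620).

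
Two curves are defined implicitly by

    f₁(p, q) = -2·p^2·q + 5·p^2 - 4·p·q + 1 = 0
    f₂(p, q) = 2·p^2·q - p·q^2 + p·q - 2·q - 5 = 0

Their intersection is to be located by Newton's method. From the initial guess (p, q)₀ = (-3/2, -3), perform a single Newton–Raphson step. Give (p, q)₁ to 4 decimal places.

(-1.0582, -1.9811)

At (-3/2, -3): F = (7.7500, 5.5000).
Jacobian J = [[-4·p·q + 10·p - 4·q, -2·p^2 - 4·p], [4·p·q - q^2 + q, 2·p^2 - 2·p·q + p - 2]].
At the point, J = [[-21.0000, 1.5000], [6.0000, -8.0000]] (det J = 159.0000).
Solving J·Δ = −F gives Δ = (0.4418, 1.0189).
Then the next iterate is (p, q)₁ = (-1.0582, -1.9811).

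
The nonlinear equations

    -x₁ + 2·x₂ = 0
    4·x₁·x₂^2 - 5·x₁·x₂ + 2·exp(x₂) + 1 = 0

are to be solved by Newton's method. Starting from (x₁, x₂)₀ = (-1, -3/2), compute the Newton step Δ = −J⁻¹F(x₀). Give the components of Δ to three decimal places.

At (-1, -3/2): F = (-2.000, -15.05374).
Jacobian J = [[-1, 2], [4·x₂^2 - 5·x₂, 8·x₁·x₂ - 5·x₁ + 2·exp(x₂)]].
At the point, J = [[-1.000, 2.000], [16.500, 17.44626]] (det J = -50.44626).
Solving J·Δ = −F gives Δ = (-0.095, 0.953).

(-0.095, 0.953)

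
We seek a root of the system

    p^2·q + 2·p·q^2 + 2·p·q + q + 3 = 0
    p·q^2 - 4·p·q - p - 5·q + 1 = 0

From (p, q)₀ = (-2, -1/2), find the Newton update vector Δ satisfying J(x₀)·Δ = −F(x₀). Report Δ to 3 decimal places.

At (-2, -1/2): F = (1.500, 1.000).
Jacobian J = [[2·p·q + 2·q^2 + 2·q, p^2 + 4·p·q + 2·p + 1], [q^2 - 4·q - 1, 2·p·q - 4·p - 5]].
At the point, J = [[1.500, 5.000], [1.250, 5.000]] (det J = 1.250).
Solving J·Δ = −F gives Δ = (-2.000, 0.300).

(-2.000, 0.300)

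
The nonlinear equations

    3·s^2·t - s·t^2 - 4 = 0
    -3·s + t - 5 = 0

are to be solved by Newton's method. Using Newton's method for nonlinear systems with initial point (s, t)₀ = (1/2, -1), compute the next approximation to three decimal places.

(-5.800, -12.400)

At (1/2, -1): F = (-5.250, -7.500).
Jacobian J = [[6·s·t - t^2, 3·s^2 - 2·s·t], [-3, 1]].
At the point, J = [[-4.000, 1.750], [-3.000, 1.000]] (det J = 1.250).
Solving J·Δ = −F gives Δ = (-6.300, -11.400).
Then the next iterate is (s, t)₁ = (-5.800, -12.400).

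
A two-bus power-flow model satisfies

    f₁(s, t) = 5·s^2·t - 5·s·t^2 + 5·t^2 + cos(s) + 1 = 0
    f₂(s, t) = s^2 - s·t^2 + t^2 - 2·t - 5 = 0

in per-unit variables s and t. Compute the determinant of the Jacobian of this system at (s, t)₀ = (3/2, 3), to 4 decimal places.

-17.5125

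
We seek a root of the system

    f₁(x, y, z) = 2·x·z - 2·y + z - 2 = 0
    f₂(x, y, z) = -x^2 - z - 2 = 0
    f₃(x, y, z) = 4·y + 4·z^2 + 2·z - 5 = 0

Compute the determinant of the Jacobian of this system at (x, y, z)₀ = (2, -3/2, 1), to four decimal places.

-152.0000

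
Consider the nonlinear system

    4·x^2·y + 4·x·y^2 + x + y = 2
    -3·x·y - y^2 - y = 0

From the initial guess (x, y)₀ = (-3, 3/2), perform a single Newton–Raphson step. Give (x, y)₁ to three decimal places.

(-2.141, 0.323)

At (-3, 3/2): F = (23.500, 9.750).
Jacobian J = [[8·x·y + 4·y^2 + 1, 4·x^2 + 8·x·y + 1], [-3·y, -3·x - 2·y - 1]].
At the point, J = [[-26.000, 1.000], [-4.500, 5.000]] (det J = -125.500).
Solving J·Δ = −F gives Δ = (0.859, -1.177).
Then the next iterate is (x, y)₁ = (-2.141, 0.323).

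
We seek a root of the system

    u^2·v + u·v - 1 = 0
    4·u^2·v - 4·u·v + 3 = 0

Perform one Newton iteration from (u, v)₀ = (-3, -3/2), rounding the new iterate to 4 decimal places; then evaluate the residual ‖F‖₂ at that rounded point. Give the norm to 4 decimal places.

At (-3, -3/2): F = (-10.0000, -69.0000).
Jacobian J = [[2·u·v + v, u^2 + u], [8·u·v - 4·v, 4·u^2 - 4·u]].
At the point, J = [[7.5000, 6.0000], [42.0000, 48.0000]] (det J = 108.0000).
Solving J·Δ = −F gives Δ = (0.6111, 0.9028).
Then the next iterate is (u, v)₁ = (-2.3889, -0.5972).
Re-evaluating at (-2.3889, -0.5972): F = (-2.981476, -16.339111), so ‖F‖₂ = 16.6089.

16.6089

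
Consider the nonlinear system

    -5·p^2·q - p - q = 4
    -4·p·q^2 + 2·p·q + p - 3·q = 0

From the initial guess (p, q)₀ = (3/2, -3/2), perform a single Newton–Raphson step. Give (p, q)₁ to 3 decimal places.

(1.164, -1.039)

At (3/2, -3/2): F = (12.875, -12.000).
Jacobian J = [[-10·p·q - 1, -5·p^2 - 1], [-4·q^2 + 2·q + 1, -8·p·q + 2·p - 3]].
At the point, J = [[21.500, -12.250], [-11.000, 18.000]] (det J = 252.250).
Solving J·Δ = −F gives Δ = (-0.336, 0.461).
Then the next iterate is (p, q)₁ = (1.164, -1.039).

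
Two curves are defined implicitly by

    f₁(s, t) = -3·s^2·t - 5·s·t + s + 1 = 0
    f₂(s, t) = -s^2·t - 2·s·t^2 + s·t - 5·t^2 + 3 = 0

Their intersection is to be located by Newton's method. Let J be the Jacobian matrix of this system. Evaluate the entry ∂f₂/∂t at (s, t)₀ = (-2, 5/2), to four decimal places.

∂f₂/∂t = -s^2 - 4·s·t + s - 10·t.
At (-2, 5/2) this is -11.0000.

-11.0000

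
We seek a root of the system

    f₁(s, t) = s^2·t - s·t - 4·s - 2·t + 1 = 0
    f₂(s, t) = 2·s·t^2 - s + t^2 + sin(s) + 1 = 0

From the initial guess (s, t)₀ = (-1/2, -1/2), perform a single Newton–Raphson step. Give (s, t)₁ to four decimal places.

(-3.2029, 8.8870)

At (-1/2, -1/2): F = (3.6250, 1.020574).
Jacobian J = [[2·s·t - t - 4, s^2 - s - 2], [2·t^2 + cos(s) - 1, 4·s·t + 2·t]].
At the point, J = [[-3.0000, -1.2500], [0.377583, 0.0000]] (det J = 0.471978).
Solving J·Δ = −F gives Δ = (-2.7029, 9.3870).
Then the next iterate is (s, t)₁ = (-3.2029, 8.8870).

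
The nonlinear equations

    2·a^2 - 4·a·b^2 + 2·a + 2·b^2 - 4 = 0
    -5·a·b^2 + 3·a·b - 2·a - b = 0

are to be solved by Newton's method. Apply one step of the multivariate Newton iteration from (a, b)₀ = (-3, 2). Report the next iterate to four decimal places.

At (-3, 2): F = (64.0000, 46.0000).
Jacobian J = [[4·a - 4·b^2 + 2, -8·a·b + 4·b], [-5·b^2 + 3·b - 2, -10·a·b + 3·a - 1]].
At the point, J = [[-26.0000, 56.0000], [-16.0000, 50.0000]] (det J = -404.0000).
Solving J·Δ = −F gives Δ = (1.5446, -0.4257).
Then the next iterate is (a, b)₁ = (-1.4554, 1.5743).

(-1.4554, 1.5743)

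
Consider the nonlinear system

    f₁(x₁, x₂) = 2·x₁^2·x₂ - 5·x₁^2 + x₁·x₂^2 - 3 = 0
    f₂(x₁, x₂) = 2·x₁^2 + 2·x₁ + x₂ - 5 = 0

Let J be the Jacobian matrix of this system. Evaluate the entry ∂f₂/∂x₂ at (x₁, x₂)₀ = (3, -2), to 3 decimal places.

∂f₂/∂x₂ = 1.
At (3, -2) this is 1.000.

1.000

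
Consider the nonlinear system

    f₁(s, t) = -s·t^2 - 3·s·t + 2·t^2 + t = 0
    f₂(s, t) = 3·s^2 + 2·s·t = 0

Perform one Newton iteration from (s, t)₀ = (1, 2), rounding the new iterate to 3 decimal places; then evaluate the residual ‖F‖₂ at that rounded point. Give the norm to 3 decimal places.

1.600

At (1, 2): F = (0.000, 7.000).
Jacobian J = [[-t^2 - 3·t, -2·s·t - 3·s + 4·t + 1], [6·s + 2·t, 2·s]].
At the point, J = [[-10.000, 2.000], [10.000, 2.000]] (det J = -40.000).
Solving J·Δ = −F gives Δ = (-0.350, -1.750).
Then the next iterate is (s, t)₁ = (0.650, 0.250).
Re-evaluating at (0.650, 0.250): F = (-0.15313, 1.59250), so ‖F‖₂ = 1.600.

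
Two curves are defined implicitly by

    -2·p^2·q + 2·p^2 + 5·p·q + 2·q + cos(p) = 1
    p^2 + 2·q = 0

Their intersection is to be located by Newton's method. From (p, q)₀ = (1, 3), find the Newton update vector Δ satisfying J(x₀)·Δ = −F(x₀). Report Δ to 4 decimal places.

(0.8284, -4.3284)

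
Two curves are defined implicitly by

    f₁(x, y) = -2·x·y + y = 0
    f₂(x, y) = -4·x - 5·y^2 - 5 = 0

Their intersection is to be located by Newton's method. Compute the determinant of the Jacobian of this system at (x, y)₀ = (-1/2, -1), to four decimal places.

J = [[-2·y, -2·x + 1], [-4, -10·y]].
At the point, J = [[2.0000, 2.0000], [-4.0000, 10.0000]].
det J = 28.0000.

28.0000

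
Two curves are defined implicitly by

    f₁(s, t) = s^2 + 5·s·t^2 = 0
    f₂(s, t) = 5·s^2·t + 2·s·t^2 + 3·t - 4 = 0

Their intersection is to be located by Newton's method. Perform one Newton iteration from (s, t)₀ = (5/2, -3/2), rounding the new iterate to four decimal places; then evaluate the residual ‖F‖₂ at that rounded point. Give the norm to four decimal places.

At (5/2, -3/2): F = (34.3750, -44.1250).
Jacobian J = [[2·s + 5·t^2, 10·s·t], [10·s·t + 2·t^2, 5·s^2 + 4·s·t + 3]].
At the point, J = [[16.2500, -37.5000], [-33.0000, 19.2500]] (det J = -924.6875).
Solving J·Δ = −F gives Δ = (-1.0738, 0.4513).
Then the next iterate is (s, t)₁ = (1.4262, -1.0487).
Re-evaluating at (1.4262, -1.0487): F = (9.876518, -14.674634), so ‖F‖₂ = 17.6887.

17.6887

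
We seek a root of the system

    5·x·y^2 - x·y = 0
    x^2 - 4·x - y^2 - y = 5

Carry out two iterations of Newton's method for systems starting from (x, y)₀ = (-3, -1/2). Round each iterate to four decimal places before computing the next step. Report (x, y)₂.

(-0.9928, -0.2057)

At (-3, -1/2): F = (-5.2500, 16.2500).
Jacobian J = [[5·y^2 - y, 10·x·y - x], [2·x - 4, -2·y - 1]].
At the point, J = [[1.7500, 18.0000], [-10.0000, 0.0000]] (det J = 180.0000).
Solving J·Δ = −F gives Δ = (1.6250, 0.1337).
Then the next iterate is (x, y)₁ = (-1.3750, -0.3663).
Round to (-1.3750, -0.3663) and repeat: F = (-1.426120, 2.622749), J = [[1.037178, 6.411625], [-6.7500, -0.2674]].
Δ = (0.3822, 0.1606), so (x, y)₂ = (-0.9928, -0.2057).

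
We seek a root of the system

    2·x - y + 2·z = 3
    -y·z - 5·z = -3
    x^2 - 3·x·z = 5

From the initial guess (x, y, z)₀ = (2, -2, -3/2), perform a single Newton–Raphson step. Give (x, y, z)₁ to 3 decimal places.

(-0.500, -11.417, -3.708)

At (2, -2, -3/2): F = (0.000, 7.500, 8.000).
Jacobian J = [[2, -1, 2], [0, -z, -y - 5], [2·x - 3·z, 0, -3·x]].
At the point, J = [[2.000, -1.000, 2.000], [0.000, 1.500, -3.000], [8.500, 0.000, -6.000]] (det J = -18.000).
Solving J·Δ = −F gives Δ = (-2.500, -9.417, -2.208).
Then the next iterate is (x, y, z)₁ = (-0.500, -11.417, -3.708).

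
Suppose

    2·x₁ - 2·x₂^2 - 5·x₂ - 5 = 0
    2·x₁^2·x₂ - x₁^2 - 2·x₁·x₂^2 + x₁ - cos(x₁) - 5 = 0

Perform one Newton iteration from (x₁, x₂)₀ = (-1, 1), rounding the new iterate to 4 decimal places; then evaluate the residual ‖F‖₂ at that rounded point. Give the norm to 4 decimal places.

At (-1, 1): F = (-14.0000, -3.540302).
Jacobian J = [[2, -4·x₂ - 5], [4·x₁·x₂ - 2·x₁ - 2·x₂^2 + sin(x₁) + 1, 2·x₁^2 - 4·x₁·x₂]].
At the point, J = [[2.0000, -9.0000], [-3.841471, 6.0000]] (det J = -22.573239).
Solving J·Δ = −F gives Δ = (-5.1327, -2.6962).
Then the next iterate is (x₁, x₂)₁ = (-6.1327, -1.6962).
Re-evaluating at (-6.1327, -1.6962): F = (-14.538589, -142.030889), so ‖F‖₂ = 142.7731.

142.7731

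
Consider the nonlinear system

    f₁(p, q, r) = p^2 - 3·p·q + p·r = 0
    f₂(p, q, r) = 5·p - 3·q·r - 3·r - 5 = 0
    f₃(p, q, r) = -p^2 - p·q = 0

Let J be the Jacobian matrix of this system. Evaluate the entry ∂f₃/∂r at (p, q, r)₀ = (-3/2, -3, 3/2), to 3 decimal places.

0.000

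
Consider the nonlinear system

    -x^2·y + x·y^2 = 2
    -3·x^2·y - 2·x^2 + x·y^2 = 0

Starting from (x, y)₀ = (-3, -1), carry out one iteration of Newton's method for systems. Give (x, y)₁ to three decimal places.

At (-3, -1): F = (4.000, 6.000).
Jacobian J = [[-2·x·y + y^2, -x^2 + 2·x·y], [-6·x·y - 4·x + y^2, -3·x^2 + 2·x·y]].
At the point, J = [[-5.000, -3.000], [-5.000, -21.000]] (det J = 90.000).
Solving J·Δ = −F gives Δ = (0.733, 0.111).
Then the next iterate is (x, y)₁ = (-2.267, -0.889).

(-2.267, -0.889)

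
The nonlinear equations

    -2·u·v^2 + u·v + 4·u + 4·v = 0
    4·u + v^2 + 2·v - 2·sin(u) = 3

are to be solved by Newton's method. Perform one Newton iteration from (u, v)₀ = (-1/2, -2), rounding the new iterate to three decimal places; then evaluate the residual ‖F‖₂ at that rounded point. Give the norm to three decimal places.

31.777

At (-1/2, -2): F = (-5.000, -4.04115).
Jacobian J = [[-2·v^2 + v + 4, -4·u·v + u + 4], [-2·cos(u) + 4, 2·v + 2]].
At the point, J = [[-6.000, -0.500], [2.24483, -2.000]] (det J = 13.12242).
Solving J·Δ = −F gives Δ = (-0.608, -2.703).
Then the next iterate is (u, v)₁ = (-1.108, -4.703).
Re-evaluating at (-1.108, -4.703): F = (30.98088, 7.06982), so ‖F‖₂ = 31.777.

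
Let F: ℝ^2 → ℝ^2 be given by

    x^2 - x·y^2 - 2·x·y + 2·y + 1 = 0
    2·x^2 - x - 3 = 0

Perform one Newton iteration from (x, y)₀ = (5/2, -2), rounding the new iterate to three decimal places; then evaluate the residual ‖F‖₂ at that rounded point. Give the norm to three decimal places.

At (5/2, -2): F = (3.250, 7.000).
Jacobian J = [[2·x - y^2 - 2·y, -2·x·y - 2·x + 2], [4·x - 1, 0]].
At the point, J = [[5.000, 7.000], [9.000, 0.000]] (det J = -63.000).
Solving J·Δ = −F gives Δ = (-0.778, 0.091).
Then the next iterate is (x, y)₁ = (1.722, -1.909).
Re-evaluating at (1.722, -1.909): F = (0.44643, 1.20857), so ‖F‖₂ = 1.288.

1.288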